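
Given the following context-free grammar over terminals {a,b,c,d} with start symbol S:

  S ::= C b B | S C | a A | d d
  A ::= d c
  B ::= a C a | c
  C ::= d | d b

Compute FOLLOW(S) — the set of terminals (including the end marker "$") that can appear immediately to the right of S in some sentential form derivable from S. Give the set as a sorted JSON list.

Compute FIRST by fixpoint:
iter 1:
  A via A→d c: +{d}
  B via B→a C a: +{a}
  B via B→c: +{c}
  C via C→d: +{d}
  S via S→C b B: +{d}
  S via S→a A: +{a}
  S: {a,d}  A: {d}  B: {a,c}  C: {d}
iter 2: (no change)
  S: {a,d}  A: {d}  B: {a,c}  C: {d}

Compute FOLLOW by fixpoint:
seed FOLLOW(S) with $
[1]
  B→a C a: FOLLOW(C) ⊇ FIRST(a) = {a}; new: +{a}
  S→C b B: FOLLOW(C) ⊇ FIRST(b) = {b}; new: +{b}
  S→C b B: FOLLOW(B) ⊇ FOLLOW(S) ⊇ {$}; new: +{$}
  S→S C: FOLLOW(S) ⊇ FIRST(C) = {d}; new: +{d}
  S→S C: FOLLOW(C) ⊇ FOLLOW(S) ⊇ {$,d}; new: +{$,d}
  S→a A: FOLLOW(A) ⊇ FOLLOW(S) ⊇ {$,d}; new: +{$,d}
  FOLLOW[S]={$,d}  FOLLOW[A]={$,d}  FOLLOW[B]={$}  FOLLOW[C]={$,a,b,d}
[2]
  S→C b B: FOLLOW(B) ⊇ FOLLOW(S) ⊇ {$,d}; new: +{d}
  FOLLOW[S]={$,d}  FOLLOW[A]={$,d}  FOLLOW[B]={$,d}  FOLLOW[C]={$,a,b,d}
[3] (no change)
  FOLLOW[S]={$,d}  FOLLOW[A]={$,d}  FOLLOW[B]={$,d}  FOLLOW[C]={$,a,b,d}

FOLLOW(S) = ["$", "d"]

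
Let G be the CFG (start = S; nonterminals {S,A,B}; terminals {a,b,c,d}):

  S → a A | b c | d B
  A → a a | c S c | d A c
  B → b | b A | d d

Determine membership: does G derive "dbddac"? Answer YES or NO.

CNF form of G:
  S -> T0 A | T2 B | T3 T1
  A -> T0 T0 | T1 X4 | T2 X5
  B -> T2 T2 | T3 A | b
  T0 -> a
  T1 -> c
  T2 -> d
  T3 -> b
  X4 -> S T1
  X5 -> A T1

Fill CYK table bottom-up:
  [0..0]={T2}  "d"  orig:{}
  [1..1]={B,T3}  "b"  orig:{B}
  [2..2]={T2}  "d"  orig:{}
  [3..3]={T2}  "d"  orig:{}
  [4..4]={T0}  "a"  orig:{}
  [5..5]={T1}  "c"  orig:{}
  [0..1]={S}  "db"
  [1..2]=∅  "bd"
  [2..3]={B}  "dd"
  [3..4]=∅  "da"
  [4..5]=∅  "ac"
  [0..2]=∅  "dbd"
  [1..3]=∅  "bdd"
  [2..4]=∅  "dda"
  [3..5]=∅  "dac"
  [0..3]=∅  "dbdd"
  [1..4]=∅  "bdda"
  [2..5]=∅  "ddac"
  [0..4]=∅  "dbdda"
  [1..5]=∅  "bddac"
  [0..5]=∅  "dbddac"

S ∉ T[0,5] ⇒ NO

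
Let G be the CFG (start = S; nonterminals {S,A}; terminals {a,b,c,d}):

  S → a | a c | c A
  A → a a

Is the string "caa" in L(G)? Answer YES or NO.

CNF form of G:
  S -> T0 T1 | T1 A | a
  A -> T0 T0
  T0 -> a
  T1 -> c

Fill CYK table bottom-up:
  T[0,0] 'c' = {T1}  orig:{}
  T[1,1] 'a' = {S,T0}  orig:{S}
  T[2,2] 'a' = {S,T0}  orig:{S}
  T[0,1] 'ca' = ∅
  T[1,2] 'aa' = {A}
  T[0,2] 'caa' = {S}

S ∈ T[0,2] ⇒ YES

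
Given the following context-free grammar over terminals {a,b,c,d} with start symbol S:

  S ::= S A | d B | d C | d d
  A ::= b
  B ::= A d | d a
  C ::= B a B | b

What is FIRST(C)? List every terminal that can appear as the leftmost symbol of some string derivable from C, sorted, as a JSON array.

Compute FIRST by fixpoint:
iter 1:
  A via A→b: +{b}
  B via B→A d: +{b}
  B via B→d a: +{d}
  C via C→B a B: +{b,d}
  S via S→d B: +{d}
  S: {d}  A: {b}  B: {b,d}  C: {b,d}
iter 2: (no change)
  S: {d}  A: {b}  B: {b,d}  C: {b,d}

FIRST(C) = ["b", "d"]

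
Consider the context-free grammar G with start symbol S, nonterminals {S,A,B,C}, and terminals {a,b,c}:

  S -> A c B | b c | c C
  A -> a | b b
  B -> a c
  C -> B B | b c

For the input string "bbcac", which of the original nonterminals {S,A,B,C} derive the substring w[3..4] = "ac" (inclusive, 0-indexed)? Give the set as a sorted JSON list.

CNF form of G:
  S -> A X3 | T0 T2 | T2 C
  A -> T0 T0 | a
  B -> T1 T2
  C -> B B | T0 T2
  T0 -> b
  T1 -> a
  T2 -> c
  X3 -> T2 B

CYK fill (cells [i..j] with 3 ≤ i ≤ j ≤ 4 only):
  [3..3]={A,T1}  "a"  orig:{A}
  [4..4]={T2}  "c"  orig:{}
  [3..4]={B}  "ac"

Original NTs in T[3,4] deriving "ac": ["B"]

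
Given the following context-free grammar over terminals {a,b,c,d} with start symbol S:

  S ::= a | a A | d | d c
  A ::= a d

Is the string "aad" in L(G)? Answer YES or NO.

CNF form of G:
  S -> T0 A | T1 T2 | a | d
  A -> T0 T1
  T0 -> a
  T1 -> d
  T2 -> c

CYK fill:
  cell(0,0) a: {S,T0}  orig:{S}
  cell(1,1) a: {S,T0}  orig:{S}
  cell(2,2) d: {S,T1}  orig:{S}
  cell(0,1) aa: ∅
  cell(1,2) ad: {A}
  cell(0,2) aad: {S}

S ∈ T[0,2] ⇒ YES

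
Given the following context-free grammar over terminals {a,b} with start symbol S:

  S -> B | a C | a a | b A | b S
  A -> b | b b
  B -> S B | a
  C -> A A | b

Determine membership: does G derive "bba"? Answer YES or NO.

CNF form of G:
  S -> S B | T0 A | T0 S | T1 C | T1 T1 | a
  A -> T0 T0 | b
  B -> S B | a
  C -> A A | b
  T0 -> b
  T1 -> a

CYK table (by increasing span):
  [0..0]={A,C,T0}  "b"  orig:{A,C}
  [1..1]={A,C,T0}  "b"  orig:{A,C}
  [2..2]={B,S,T1}  "a"  orig:{B,S}
  [0..1]={A,C,S}  "bb"
  [1..2]={S}  "ba"
  [0..2]={B,S}  "bba"

S ∈ T[0,2] ⇒ YES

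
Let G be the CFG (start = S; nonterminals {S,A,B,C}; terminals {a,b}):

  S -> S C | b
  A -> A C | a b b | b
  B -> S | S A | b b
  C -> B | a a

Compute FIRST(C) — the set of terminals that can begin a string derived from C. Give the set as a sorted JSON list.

FIRST sets, iterate to fixpoint:
round 1:
  A via A→a b b: +{a}
  A via A→b: +{b}
  B via B→b b: +{b}
  C via C→B: +{b}
  C via C→a a: +{a}
  S via S→b: +{b}
  S: {b}  A: {a,b}  B: {b}  C: {a,b}
round 2: (stable)
  S: {b}  A: {a,b}  B: {b}  C: {a,b}

FIRST(C) = ["a", "b"]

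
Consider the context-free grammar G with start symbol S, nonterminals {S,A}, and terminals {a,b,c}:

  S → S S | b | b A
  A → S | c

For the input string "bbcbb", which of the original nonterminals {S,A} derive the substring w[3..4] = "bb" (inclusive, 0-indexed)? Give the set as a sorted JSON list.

Convert to CNF:
  S -> S S | T0 A | b
  A -> S S | T0 A | b | c
  T0 -> b

Fill CYK table bottom-up — only the sub-triangle for w[3..4]:
  cell(3,3) b: {A,S,T0}  orig:{A,S}
  cell(4,4) b: {A,S,T0}  orig:{A,S}
  cell(3,4) bb: {A,S}

Original NTs in T[3,4] deriving "bb": ["A", "S"]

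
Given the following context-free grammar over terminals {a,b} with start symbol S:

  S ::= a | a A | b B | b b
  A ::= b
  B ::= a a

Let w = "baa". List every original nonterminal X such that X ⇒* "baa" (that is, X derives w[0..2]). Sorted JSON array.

CNF form of G:
  S -> T0 A | T1 B | T1 T1 | a
  A -> b
  B -> T0 T0
  T0 -> a
  T1 -> b

Fill CYK table bottom-up — only the sub-triangle for w[0..2]:
  cell(0,0) b: {A,T1}  orig:{A}
  cell(1,1) a: {S,T0}  orig:{S}
  cell(2,2) a: {S,T0}  orig:{S}
  cell(0,1) ba: ∅
  cell(1,2) aa: {B}
  cell(0,2) baa: {S}

Original NTs in T[0,2] deriving "baa": ["S"]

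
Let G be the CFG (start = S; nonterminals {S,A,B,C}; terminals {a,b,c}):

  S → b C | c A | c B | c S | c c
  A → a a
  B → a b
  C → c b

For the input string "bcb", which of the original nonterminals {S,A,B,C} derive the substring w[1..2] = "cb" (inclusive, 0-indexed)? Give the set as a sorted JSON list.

CNF form of G:
  S -> T1 C | T2 A | T2 B | T2 S | T2 T2
  A -> T0 T0
  B -> T0 T1
  C -> T2 T1
  T0 -> a
  T1 -> b
  T2 -> c

CYK table (by increasing span) (cells [i..j] with 1 ≤ i ≤ j ≤ 2 only):
  cell(1,1) c: {T2}  orig:{}
  cell(2,2) b: {T1}  orig:{}
  cell(1,2) cb: {C}

Original NTs in T[1,2] deriving "cb": ["C"]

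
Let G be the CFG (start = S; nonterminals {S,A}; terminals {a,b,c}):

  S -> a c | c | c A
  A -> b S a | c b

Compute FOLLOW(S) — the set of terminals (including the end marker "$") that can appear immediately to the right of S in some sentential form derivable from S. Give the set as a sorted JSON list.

FIRST sets, iterate to fixpoint:
iter 1:
  A via A→b S a: +{b}
  A via A→c b: +{c}
  S via S→a c: +{a}
  S via S→c: +{c}
  FIRST[S]={a,c}  FIRST[A]={b,c}
iter 2: — fixpoint
  FIRST[S]={a,c}  FIRST[A]={b,c}

Compute FOLLOW by fixpoint:
seed FOLLOW(S) with $
pass 1:
  A→b S a: FOLLOW(S) ⊇ FIRST(a) = {a}; new: +{a}
  S→c A: FOLLOW(A) ⊇ FOLLOW(S) ⊇ {$,a}; new: +{$,a}
  FOLLOW(S)={$,a}  FOLLOW(A)={$,a}
pass 2: (stable)
  FOLLOW(S)={$,a}  FOLLOW(A)={$,a}

FOLLOW(S) = ["$", "a"]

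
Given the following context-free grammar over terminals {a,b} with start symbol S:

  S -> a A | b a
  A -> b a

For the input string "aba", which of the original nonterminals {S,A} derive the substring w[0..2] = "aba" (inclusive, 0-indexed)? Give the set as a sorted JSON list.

CNF form of G:
  S -> T0 T1 | T1 A
  A -> T0 T1
  T0 -> b
  T1 -> a

Fill CYK table bottom-up — only the sub-triangle for w[0..2]:
  T[0,0] 'a' = {T1}  orig:{}
  T[1,1] 'b' = {T0}  orig:{}
  T[2,2] 'a' = {T1}  orig:{}
  T[0,1] 'ab' = ∅
  T[1,2] 'ba' = {A,S}
  T[0,2] 'aba' = {S}

Original NTs in T[0,2] deriving "aba": ["S"]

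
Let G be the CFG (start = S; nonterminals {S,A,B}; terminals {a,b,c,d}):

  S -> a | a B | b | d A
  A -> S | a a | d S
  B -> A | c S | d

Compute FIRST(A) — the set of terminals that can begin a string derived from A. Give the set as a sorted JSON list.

FIRST sets, iterate to fixpoint:
pass 1:
  A via A→a a: +{a}
  A via A→d S: +{d}
  B via B→A: +{a,d}
  B via B→c S: +{c}
  S via S→a: +{a}
  S via S→b: +{b}
  S via S→d A: +{d}
  FIRST(S)={a,b,d}  FIRST(A)={a,d}  FIRST(B)={a,c,d}
pass 2:
  A via A→S: +{b}
  B via B→A: +{b}
  FIRST(S)={a,b,d}  FIRST(A)={a,b,d}  FIRST(B)={a,b,c,d}
pass 3: — fixpoint
  FIRST(S)={a,b,d}  FIRST(A)={a,b,d}  FIRST(B)={a,b,c,d}

FIRST(A) = ["a", "b", "d"]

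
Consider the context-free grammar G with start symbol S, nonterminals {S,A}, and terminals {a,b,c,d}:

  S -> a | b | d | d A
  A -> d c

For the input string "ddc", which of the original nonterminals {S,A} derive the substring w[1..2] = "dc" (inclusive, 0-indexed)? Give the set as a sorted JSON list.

CNF form of G:
  S -> T0 A | a | b | d
  A -> T0 T1
  T0 -> d
  T1 -> c

CYK fill (cells [i..j] with 1 ≤ i ≤ j ≤ 2 only):
  [1..1]={S,T0}  "d"  orig:{S}
  [2..2]={T1}  "c"  orig:{}
  [1..2]={A}  "dc"

Original NTs in T[1,2] deriving "dc": ["A"]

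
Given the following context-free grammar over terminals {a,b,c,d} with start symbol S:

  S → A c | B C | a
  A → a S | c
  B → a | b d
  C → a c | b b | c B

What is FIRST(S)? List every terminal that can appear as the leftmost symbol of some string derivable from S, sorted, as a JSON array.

FIRST iteration:
[1]
  A via A→a S: +{a}
  A via A→c: +{c}
  B via B→a: +{a}
  B via B→b d: +{b}
  C via C→a c: +{a}
  C via C→b b: +{b}
  C via C→c B: +{c}
  S via S→A c: +{a,c}
  S via S→B C: +{b}
  S: {a,b,c}  A: {a,c}  B: {a,b}  C: {a,b,c}
[2] (stable)
  S: {a,b,c}  A: {a,c}  B: {a,b}  C: {a,b,c}

FIRST(S) = ["a", "b", "c"]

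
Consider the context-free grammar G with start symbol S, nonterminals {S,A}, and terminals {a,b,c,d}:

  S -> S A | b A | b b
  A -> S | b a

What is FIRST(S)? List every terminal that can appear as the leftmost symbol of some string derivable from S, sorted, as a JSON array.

FIRST iteration:
pass 1:
  A via A→b a: +{b}
  S via S→b A: +{b}
  S: {b}  A: {b}
pass 2: (stable)
  S: {b}  A: {b}

FIRST(S) = ["b"]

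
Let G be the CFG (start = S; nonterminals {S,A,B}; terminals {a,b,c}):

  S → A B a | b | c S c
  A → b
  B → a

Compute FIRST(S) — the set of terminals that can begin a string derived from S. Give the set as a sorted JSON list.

FIRST sets, iterate to fixpoint:
pass 1:
  A via A→b: +{b}
  B via B→a: +{a}
  S via S→A B a: +{b}
  S via S→c S c: +{c}
  S: {b,c}  A: {b}  B: {a}
pass 2: done
  S: {b,c}  A: {b}  B: {a}

FIRST(S) = ["b", "c"]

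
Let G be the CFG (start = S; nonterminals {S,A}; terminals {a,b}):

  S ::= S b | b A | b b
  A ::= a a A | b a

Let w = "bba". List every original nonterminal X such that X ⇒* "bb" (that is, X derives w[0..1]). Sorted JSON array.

Convert to CNF:
  S -> S T1 | T1 A | T1 T1
  A -> T0 X2 | T1 T0
  T0 -> a
  T1 -> b
  X2 -> T0 A

CYK table (by increasing span), restricted to cells inside w[0..1]:
  cell(0,0) b: {T1}  orig:{}
  cell(1,1) b: {T1}  orig:{}
  cell(0,1) bb: {S}

Original NTs in T[0,1] deriving "bb": ["S"]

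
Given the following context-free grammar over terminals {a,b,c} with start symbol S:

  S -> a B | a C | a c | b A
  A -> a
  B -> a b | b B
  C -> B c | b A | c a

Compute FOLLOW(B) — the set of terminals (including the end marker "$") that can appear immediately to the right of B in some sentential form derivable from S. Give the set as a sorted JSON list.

Compute FIRST by fixpoint:
pass 1:
  A via A→a: +{a}
  B via B→a b: +{a}
  B via B→b B: +{b}
  C via C→B c: +{a,b}
  C via C→c a: +{c}
  S via S→a B: +{a}
  S via S→b A: +{b}
  S: {a,b}  A: {a}  B: {a,b}  C: {a,b,c}
pass 2: (stable)
  S: {a,b}  A: {a}  B: {a,b}  C: {a,b,c}

Compute FOLLOW by fixpoint:
seed FOLLOW(S) with $
pass 1:
  C→B c: FOLLOW(B) ⊇ FIRST(c) = {c}; new: +{c}
  S→a B: FOLLOW(B) ⊇ FOLLOW(S) ⊇ {$}; new: +{$}
  S→a C: FOLLOW(C) ⊇ FOLLOW(S) ⊇ {$}; new: +{$}
  S→b A: FOLLOW(A) ⊇ FOLLOW(S) ⊇ {$}; new: +{$}
  FOLLOW(S)={$}  FOLLOW(A)={$}  FOLLOW(B)={$,c}  FOLLOW(C)={$}
pass 2: (no change)
  FOLLOW(S)={$}  FOLLOW(A)={$}  FOLLOW(B)={$,c}  FOLLOW(C)={$}

FOLLOW(B) = ["$", "c"]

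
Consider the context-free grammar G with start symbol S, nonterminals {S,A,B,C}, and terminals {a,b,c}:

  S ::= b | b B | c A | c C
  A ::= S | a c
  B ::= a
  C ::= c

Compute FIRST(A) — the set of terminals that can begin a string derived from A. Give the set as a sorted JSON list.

FIRST sets, iterate to fixpoint:
pass 1:
  A via A→a c: +{a}
  B via B→a: +{a}
  C via C→c: +{c}
  S via S→b: +{b}
  S via S→c A: +{c}
  FIRST[S]={b,c}  FIRST[A]={a}  FIRST[B]={a}  FIRST[C]={c}
pass 2:
  A via A→S: +{b,c}
  FIRST[S]={b,c}  FIRST[A]={a,b,c}  FIRST[B]={a}  FIRST[C]={c}
pass 3: done
  FIRST[S]={b,c}  FIRST[A]={a,b,c}  FIRST[B]={a}  FIRST[C]={c}

FIRST(A) = ["a", "b", "c"]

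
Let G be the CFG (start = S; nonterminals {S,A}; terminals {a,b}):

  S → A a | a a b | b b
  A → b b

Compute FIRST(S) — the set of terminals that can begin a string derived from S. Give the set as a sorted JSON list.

Compute FIRST by fixpoint:
round 1:
  A via A→b b: +{b}
  S via S→A a: +{b}
  S via S→a a b: +{a}
  FIRST(S)={a,b}  FIRST(A)={b}
round 2: (stable)
  FIRST(S)={a,b}  FIRST(A)={b}

FIRST(S) = ["a", "b"]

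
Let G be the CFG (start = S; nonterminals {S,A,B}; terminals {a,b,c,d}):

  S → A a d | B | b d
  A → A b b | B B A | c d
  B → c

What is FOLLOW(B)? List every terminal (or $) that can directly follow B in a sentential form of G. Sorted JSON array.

FIRST sets, iterate to fixpoint:
round 1:
  A via A→c d: +{c}
  B via B→c: +{c}
  S via S→A a d: +{c}
  S via S→b d: +{b}
  FIRST(S)={b,c}  FIRST(A)={c}  FIRST(B)={c}
round 2: — fixpoint
  FIRST(S)={b,c}  FIRST(A)={c}  FIRST(B)={c}

Compute FOLLOW by fixpoint:
FOLLOW(S) := {$}
[1]
  A→A b b: FOLLOW(A) ⊇ FIRST(b) = {b}; new: +{b}
  A→B B A: FOLLOW(B) ⊇ FIRST(B) = {c}; new: +{c}
  S→A a d: FOLLOW(A) ⊇ FIRST(a) = {a}; new: +{a}
  S→B: FOLLOW(B) ⊇ FOLLOW(S) ⊇ {$}; new: +{$}
  S: {$}  A: {a,b}  B: {$,c}
[2] (stable)
  S: {$}  A: {a,b}  B: {$,c}

FOLLOW(B) = ["$", "c"]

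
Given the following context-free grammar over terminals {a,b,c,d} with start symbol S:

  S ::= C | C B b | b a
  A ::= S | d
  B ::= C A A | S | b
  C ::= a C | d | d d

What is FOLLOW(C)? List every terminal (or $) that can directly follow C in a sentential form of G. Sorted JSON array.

FIRST sets, iterate to fixpoint:
iter 1:
  A via A→d: +{d}
  B via B→b: +{b}
  C via C→a C: +{a}
  C via C→d: +{d}
  S via S→C: +{a,d}
  S via S→b a: +{b}
  FIRST(S)={a,b,d}  FIRST(A)={d}  FIRST(B)={b}  FIRST(C)={a,d}
iter 2:
  A via A→S: +{a,b}
  B via B→C A A: +{a,d}
  FIRST(S)={a,b,d}  FIRST(A)={a,b,d}  FIRST(B)={a,b,d}  FIRST(C)={a,d}
iter 3: (no change)
  FIRST(S)={a,b,d}  FIRST(A)={a,b,d}  FIRST(B)={a,b,d}  FIRST(C)={a,d}

FOLLOW sets:
FOLLOW(S) := {$}
pass 1:
  B→C A A: FOLLOW(C) ⊇ FIRST(A) = {a,b,d}; new: +{a,b,d}
  B→C A A: FOLLOW(A) ⊇ FIRST(A) = {a,b,d}; new: +{a,b,d}
  S→C: FOLLOW(C) ⊇ FOLLOW(S) ⊇ {$}; new: +{$}
  S→C B b: FOLLOW(B) ⊇ FIRST(b) = {b}; new: +{b}
  S: {$}  A: {a,b,d}  B: {b}  C: {$,a,b,d}
pass 2:
  A→S: FOLLOW(S) ⊇ FOLLOW(A) ⊇ {a,b,d}; new: +{a,b,d}
  S: {$,a,b,d}  A: {a,b,d}  B: {b}  C: {$,a,b,d}
pass 3: done
  S: {$,a,b,d}  A: {a,b,d}  B: {b}  C: {$,a,b,d}

FOLLOW(C) = ["$", "a", "b", "d"]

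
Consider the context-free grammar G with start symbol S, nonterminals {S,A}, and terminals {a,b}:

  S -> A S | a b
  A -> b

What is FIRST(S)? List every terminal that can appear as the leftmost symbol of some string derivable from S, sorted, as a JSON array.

Compute FIRST by fixpoint:
round 1:
  A via A→b: +{b}
  S via S→A S: +{b}
  S via S→a b: +{a}
  FIRST(S)={a,b}  FIRST(A)={b}
round 2: — fixpoint
  FIRST(S)={a,b}  FIRST(A)={b}

FIRST(S) = ["a", "b"]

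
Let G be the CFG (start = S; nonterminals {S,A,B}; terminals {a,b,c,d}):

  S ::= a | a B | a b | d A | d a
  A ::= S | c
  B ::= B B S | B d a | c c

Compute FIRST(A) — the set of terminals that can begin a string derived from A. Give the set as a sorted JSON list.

Compute FIRST by fixpoint:
iter 1:
  A via A→c: +{c}
  B via B→c c: +{c}
  S via S→a: +{a}
  S via S→d A: +{d}
  S: {a,d}  A: {c}  B: {c}
iter 2:
  A via A→S: +{a,d}
  S: {a,d}  A: {a,c,d}  B: {c}
iter 3: (no change)
  S: {a,d}  A: {a,c,d}  B: {c}

FIRST(A) = ["a", "c", "d"]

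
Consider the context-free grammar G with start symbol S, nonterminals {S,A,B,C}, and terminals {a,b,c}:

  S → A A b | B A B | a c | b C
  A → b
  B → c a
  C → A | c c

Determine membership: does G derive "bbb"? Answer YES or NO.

CNF form of G:
  S -> A X3 | B X4 | T1 T0 | T2 C
  A -> b
  B -> T0 T1
  C -> T0 T0 | b
  T0 -> c
  T1 -> a
  T2 -> b
  X3 -> A T2
  X4 -> A B

CYK fill:
  T[0,0] 'b' = {A,C,T2}  orig:{A,C}
  T[1,1] 'b' = {A,C,T2}  orig:{A,C}
  T[2,2] 'b' = {A,C,T2}  orig:{A,C}
  T[0,1] 'bb' = {S,X3}  orig:{S}
  T[1,2] 'bb' = {S,X3}  orig:{S}
  T[0,2] 'bbb' = {S}

S ∈ T[0,2] ⇒ YES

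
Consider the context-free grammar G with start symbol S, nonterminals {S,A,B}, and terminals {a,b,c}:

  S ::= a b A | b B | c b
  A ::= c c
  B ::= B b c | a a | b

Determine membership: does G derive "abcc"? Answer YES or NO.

Convert to CNF:
  S -> T0 T1 | T1 B | T2 X4
  A -> T0 T0
  B -> B X3 | T2 T2 | b
  T0 -> c
  T1 -> b
  T2 -> a
  X3 -> T1 T0
  X4 -> T1 A

CYK table (by increasing span):
  T[0,0] 'a' = {T2}  orig:{}
  T[1,1] 'b' = {B,T1}  orig:{B}
  T[2,2] 'c' = {T0}  orig:{}
  T[3,3] 'c' = {T0}  orig:{}
  T[0,1] 'ab' = ∅
  T[1,2] 'bc' = {X3}  orig:{}
  T[2,3] 'cc' = {A}
  T[0,2] 'abc' = ∅
  T[1,3] 'bcc' = {X4}  orig:{}
  T[0,3] 'abcc' = {S}

S ∈ T[0,3] ⇒ YES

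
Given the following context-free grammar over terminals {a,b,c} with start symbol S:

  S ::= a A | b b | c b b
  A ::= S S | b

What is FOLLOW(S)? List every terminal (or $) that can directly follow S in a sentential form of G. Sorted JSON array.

FIRST iteration:
[1]
  A via A→b: +{b}
  S via S→a A: +{a}
  S via S→b b: +{b}
  S via S→c b b: +{c}
  FIRST[S]={a,b,c}  FIRST[A]={b}
[2]
  A via A→S S: +{a,c}
  FIRST[S]={a,b,c}  FIRST[A]={a,b,c}
[3] — fixpoint
  FIRST[S]={a,b,c}  FIRST[A]={a,b,c}

FOLLOW iteration:
FOLLOW(S) := {$}
round 1:
  A→S S: FOLLOW(S) ⊇ FIRST(S) = {a,b,c}; new: +{a,b,c}
  S→a A: FOLLOW(A) ⊇ FOLLOW(S) ⊇ {$,a,b,c}; new: +{$,a,b,c}
  FOLLOW[S]={$,a,b,c}  FOLLOW[A]={$,a,b,c}
round 2: (stable)
  FOLLOW[S]={$,a,b,c}  FOLLOW[A]={$,a,b,c}

FOLLOW(S) = ["$", "a", "b", "c"]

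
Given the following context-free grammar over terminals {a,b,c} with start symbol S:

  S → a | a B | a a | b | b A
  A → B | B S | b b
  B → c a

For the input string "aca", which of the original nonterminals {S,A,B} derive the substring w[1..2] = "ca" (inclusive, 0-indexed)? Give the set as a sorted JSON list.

Convert to CNF:
  S -> T0 A | T2 B | T2 T2 | a | b
  A -> B S | T0 T0 | T1 T2
  B -> T1 T2
  T0 -> b
  T1 -> c
  T2 -> a

CYK table (by increasing span), restricted to cells inside w[1..2]:
  T[1,1] 'c' = {T1}  orig:{}
  T[2,2] 'a' = {S,T2}  orig:{S}
  T[1,2] 'ca' = {A,B}

Original NTs in T[1,2] deriving "ca": ["A", "B"]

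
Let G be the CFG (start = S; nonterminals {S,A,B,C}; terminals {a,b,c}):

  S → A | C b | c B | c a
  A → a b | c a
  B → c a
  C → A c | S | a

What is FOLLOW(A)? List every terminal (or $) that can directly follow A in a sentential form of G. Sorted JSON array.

FIRST iteration:
pass 1:
  A via A→a b: +{a}
  A via A→c a: +{c}
  B via B→c a: +{c}
  C via C→A c: +{a,c}
  S via S→A: +{a,c}
  S: {a,c}  A: {a,c}  B: {c}  C: {a,c}
pass 2: (no change)
  S: {a,c}  A: {a,c}  B: {c}  C: {a,c}

Compute FOLLOW by fixpoint:
seed FOLLOW(S) with $
round 1:
  C→A c: FOLLOW(A) ⊇ FIRST(c) = {c}; new: +{c}
  S→A: FOLLOW(A) ⊇ FOLLOW(S) ⊇ {$}; new: +{$}
  S→C b: FOLLOW(C) ⊇ FIRST(b) = {b}; new: +{b}
  S→c B: FOLLOW(B) ⊇ FOLLOW(S) ⊇ {$}; new: +{$}
  FOLLOW[S]={$}  FOLLOW[A]={$,c}  FOLLOW[B]={$}  FOLLOW[C]={b}
round 2:
  C→S: FOLLOW(S) ⊇ FOLLOW(C) ⊇ {b}; new: +{b}
  S→A: FOLLOW(A) ⊇ FOLLOW(S) ⊇ {$,b}; new: +{b}
  S→c B: FOLLOW(B) ⊇ FOLLOW(S) ⊇ {$,b}; new: +{b}
  FOLLOW[S]={$,b}  FOLLOW[A]={$,b,c}  FOLLOW[B]={$,b}  FOLLOW[C]={b}
round 3: (no change)
  FOLLOW[S]={$,b}  FOLLOW[A]={$,b,c}  FOLLOW[B]={$,b}  FOLLOW[C]={b}

FOLLOW(A) = ["$", "b", "c"]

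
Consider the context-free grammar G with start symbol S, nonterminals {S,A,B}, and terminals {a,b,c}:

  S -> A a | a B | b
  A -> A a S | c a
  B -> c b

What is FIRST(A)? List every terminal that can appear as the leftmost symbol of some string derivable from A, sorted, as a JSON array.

FIRST iteration:
iter 1:
  A via A→c a: +{c}
  B via B→c b: +{c}
  S via S→A a: +{c}
  S via S→a B: +{a}
  S via S→b: +{b}
  S: {a,b,c}  A: {c}  B: {c}
iter 2: (no change)
  S: {a,b,c}  A: {c}  B: {c}

FIRST(A) = ["c"]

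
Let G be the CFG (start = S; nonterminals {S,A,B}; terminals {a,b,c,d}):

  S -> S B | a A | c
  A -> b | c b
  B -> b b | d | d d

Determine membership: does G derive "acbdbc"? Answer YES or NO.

Convert to CNF:
  S -> S B | T3 A | c
  A -> T0 T1 | b
  B -> T1 T1 | T2 T2 | d
  T0 -> c
  T1 -> b
  T2 -> d
  T3 -> a

CYK fill:
  [0..0]={T3}  "a"  orig:{}
  [1..1]={S,T0}  "c"  orig:{S}
  [2..2]={A,T1}  "b"  orig:{A}
  [3..3]={B,T2}  "d"  orig:{B}
  [4..4]={A,T1}  "b"  orig:{A}
  [5..5]={S,T0}  "c"  orig:{S}
  [0..1]=∅  "ac"
  [1..2]={A}  "cb"
  [2..3]=∅  "bd"
  [3..4]=∅  "db"
  [4..5]=∅  "bc"
  [0..2]={S}  "acb"
  [1..3]=∅  "cbd"
  [2..4]=∅  "bdb"
  [3..5]=∅  "dbc"
  [0..3]={S}  "acbd"
  [1..4]=∅  "cbdb"
  [2..5]=∅  "bdbc"
  [0..4]=∅  "acbdb"
  [1..5]=∅  "cbdbc"
  [0..5]=∅  "acbdbc"

S ∉ T[0,5] ⇒ NO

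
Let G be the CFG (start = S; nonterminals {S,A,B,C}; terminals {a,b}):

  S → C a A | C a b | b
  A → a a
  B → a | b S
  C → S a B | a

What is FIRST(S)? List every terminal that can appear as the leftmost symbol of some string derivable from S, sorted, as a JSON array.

FIRST iteration:
round 1:
  A via A→a a: +{a}
  B via B→a: +{a}
  B via B→b S: +{b}
  C via C→a: +{a}
  S via S→C a A: +{a}
  S via S→b: +{b}
  FIRST[S]={a,b}  FIRST[A]={a}  FIRST[B]={a,b}  FIRST[C]={a}
round 2:
  C via C→S a B: +{b}
  FIRST[S]={a,b}  FIRST[A]={a}  FIRST[B]={a,b}  FIRST[C]={a,b}
round 3: (stable)
  FIRST[S]={a,b}  FIRST[A]={a}  FIRST[B]={a,b}  FIRST[C]={a,b}

FIRST(S) = ["a", "b"]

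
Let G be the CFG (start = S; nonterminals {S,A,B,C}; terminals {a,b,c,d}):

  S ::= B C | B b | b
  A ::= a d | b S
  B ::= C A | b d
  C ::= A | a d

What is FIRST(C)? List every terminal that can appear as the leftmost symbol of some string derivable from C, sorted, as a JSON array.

FIRST sets, iterate to fixpoint:
pass 1:
  A via A→a d: +{a}
  A via A→b S: +{b}
  B via B→b d: +{b}
  C via C→A: +{a,b}
  S via S→B C: +{b}
  FIRST[S]={b}  FIRST[A]={a,b}  FIRST[B]={b}  FIRST[C]={a,b}
pass 2:
  B via B→C A: +{a}
  S via S→B C: +{a}
  FIRST[S]={a,b}  FIRST[A]={a,b}  FIRST[B]={a,b}  FIRST[C]={a,b}
pass 3: (no change)
  FIRST[S]={a,b}  FIRST[A]={a,b}  FIRST[B]={a,b}  FIRST[C]={a,b}

FIRST(C) = ["a", "b"]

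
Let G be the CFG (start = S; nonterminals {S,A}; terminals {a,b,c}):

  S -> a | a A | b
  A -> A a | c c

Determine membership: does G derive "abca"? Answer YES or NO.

Convert to CNF:
  S -> T0 A | a | b
  A -> A T0 | T1 T1
  T0 -> a
  T1 -> c

Fill CYK table bottom-up:
  cell(0,0) a: {S,T0}  orig:{S}
  cell(1,1) b: {S}
  cell(2,2) c: {T1}  orig:{}
  cell(3,3) a: {S,T0}  orig:{S}
  cell(0,1) ab: ∅
  cell(1,2) bc: ∅
  cell(2,3) ca: ∅
  cell(0,2) abc: ∅
  cell(1,3) bca: ∅
  cell(0,3) abca: ∅

S ∉ T[0,3] ⇒ NO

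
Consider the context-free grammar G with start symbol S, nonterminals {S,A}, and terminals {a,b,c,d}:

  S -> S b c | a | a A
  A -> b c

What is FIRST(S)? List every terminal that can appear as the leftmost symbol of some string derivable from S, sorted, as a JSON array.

Compute FIRST by fixpoint:
round 1:
  A via A→b c: +{b}
  S via S→a: +{a}
  FIRST[S]={a}  FIRST[A]={b}
round 2: (no change)
  FIRST[S]={a}  FIRST[A]={b}

FIRST(S) = ["a"]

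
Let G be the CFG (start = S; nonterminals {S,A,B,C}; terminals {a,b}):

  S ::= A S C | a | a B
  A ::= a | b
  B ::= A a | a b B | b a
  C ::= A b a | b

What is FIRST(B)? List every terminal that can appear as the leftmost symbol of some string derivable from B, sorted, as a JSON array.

FIRST sets, iterate to fixpoint:
iter 1:
  A via A→a: +{a}
  A via A→b: +{b}
  B via B→A a: +{a,b}
  C via C→A b a: +{a,b}
  S via S→A S C: +{a,b}
  FIRST(S)={a,b}  FIRST(A)={a,b}  FIRST(B)={a,b}  FIRST(C)={a,b}
iter 2: done
  FIRST(S)={a,b}  FIRST(A)={a,b}  FIRST(B)={a,b}  FIRST(C)={a,b}

FIRST(B) = ["a", "b"]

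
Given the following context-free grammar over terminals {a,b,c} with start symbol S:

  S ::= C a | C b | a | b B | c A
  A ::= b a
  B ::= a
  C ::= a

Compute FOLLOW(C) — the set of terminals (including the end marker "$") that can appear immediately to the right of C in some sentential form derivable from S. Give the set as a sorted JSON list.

FIRST sets, iterate to fixpoint:
[1]
  A via A→b a: +{b}
  B via B→a: +{a}
  C via C→a: +{a}
  S via S→C a: +{a}
  S via S→b B: +{b}
  S via S→c A: +{c}
  FIRST(S)={a,b,c}  FIRST(A)={b}  FIRST(B)={a}  FIRST(C)={a}
[2] — fixpoint
  FIRST(S)={a,b,c}  FIRST(A)={b}  FIRST(B)={a}  FIRST(C)={a}

FOLLOW sets:
FOLLOW(S) := {$}
[1]
  S→C a: FOLLOW(C) ⊇ FIRST(a) = {a}; new: +{a}
  S→C b: FOLLOW(C) ⊇ FIRST(b) = {b}; new: +{b}
  S→b B: FOLLOW(B) ⊇ FOLLOW(S) ⊇ {$}; new: +{$}
  S→c A: FOLLOW(A) ⊇ FOLLOW(S) ⊇ {$}; new: +{$}
  FOLLOW(S)={$}  FOLLOW(A)={$}  FOLLOW(B)={$}  FOLLOW(C)={a,b}
[2] (no change)
  FOLLOW(S)={$}  FOLLOW(A)={$}  FOLLOW(B)={$}  FOLLOW(C)={a,b}

FOLLOW(C) = ["a", "b"]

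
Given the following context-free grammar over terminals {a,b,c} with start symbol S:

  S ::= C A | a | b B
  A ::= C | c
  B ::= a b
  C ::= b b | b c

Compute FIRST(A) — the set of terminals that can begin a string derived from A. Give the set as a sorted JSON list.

FIRST sets, iterate to fixpoint:
[1]
  A via A→c: +{c}
  B via B→a b: +{a}
  C via C→b b: +{b}
  S via S→C A: +{b}
  S via S→a: +{a}
  S: {a,b}  A: {c}  B: {a}  C: {b}
[2]
  A via A→C: +{b}
  S: {a,b}  A: {b,c}  B: {a}  C: {b}
[3] (stable)
  S: {a,b}  A: {b,c}  B: {a}  C: {b}

FIRST(A) = ["b", "c"]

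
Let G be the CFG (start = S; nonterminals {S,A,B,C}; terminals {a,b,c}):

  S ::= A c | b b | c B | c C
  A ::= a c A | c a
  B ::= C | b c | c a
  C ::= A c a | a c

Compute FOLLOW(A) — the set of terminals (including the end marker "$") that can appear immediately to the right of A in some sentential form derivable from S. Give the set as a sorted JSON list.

Compute FIRST by fixpoint:
[1]
  A via A→a c A: +{a}
  A via A→c a: +{c}
  B via B→b c: +{b}
  B via B→c a: +{c}
  C via C→A c a: +{a,c}
  S via S→A c: +{a,c}
  S via S→b b: +{b}
  FIRST(S)={a,b,c}  FIRST(A)={a,c}  FIRST(B)={b,c}  FIRST(C)={a,c}
[2]
  B via B→C: +{a}
  FIRST(S)={a,b,c}  FIRST(A)={a,c}  FIRST(B)={a,b,c}  FIRST(C)={a,c}
[3] (stable)
  FIRST(S)={a,b,c}  FIRST(A)={a,c}  FIRST(B)={a,b,c}  FIRST(C)={a,c}

Compute FOLLOW by fixpoint:
FOLLOW(S) := {$}
iter 1:
  C→A c a: FOLLOW(A) ⊇ FIRST(c) = {c}; new: +{c}
  S→c B: FOLLOW(B) ⊇ FOLLOW(S) ⊇ {$}; new: +{$}
  S→c C: FOLLOW(C) ⊇ FOLLOW(S) ⊇ {$}; new: +{$}
  FOLLOW[S]={$}  FOLLOW[A]={c}  FOLLOW[B]={$}  FOLLOW[C]={$}
iter 2: done
  FOLLOW[S]={$}  FOLLOW[A]={c}  FOLLOW[B]={$}  FOLLOW[C]={$}

FOLLOW(A) = ["c"]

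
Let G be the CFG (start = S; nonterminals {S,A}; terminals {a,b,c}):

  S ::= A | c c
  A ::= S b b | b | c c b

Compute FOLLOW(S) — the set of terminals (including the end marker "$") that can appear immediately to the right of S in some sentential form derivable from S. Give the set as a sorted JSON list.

FIRST sets, iterate to fixpoint:
round 1:
  A via A→b: +{b}
  A via A→c c b: +{c}
  S via S→A: +{b,c}
  S: {b,c}  A: {b,c}
round 2: done
  S: {b,c}  A: {b,c}

FOLLOW iteration:
seed FOLLOW(S) with $
[1]
  A→S b b: FOLLOW(S) ⊇ FIRST(b) = {b}; new: +{b}
  S→A: FOLLOW(A) ⊇ FOLLOW(S) ⊇ {$,b}; new: +{$,b}
  S: {$,b}  A: {$,b}
[2] (no change)
  S: {$,b}  A: {$,b}

FOLLOW(S) = ["$", "b"]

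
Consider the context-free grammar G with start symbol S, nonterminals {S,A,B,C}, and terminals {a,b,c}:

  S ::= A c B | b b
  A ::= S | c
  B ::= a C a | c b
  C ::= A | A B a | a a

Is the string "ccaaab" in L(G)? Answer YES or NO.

CNF form of G:
  S -> A X7 | T1 T1
  A -> A X3 | T1 T1 | c
  B -> T0 T1 | T2 X4
  C -> A X5 | A X6 | T1 T1 | T2 T2 | c
  T0 -> c
  T1 -> b
  T2 -> a
  X3 -> T0 B
  X4 -> C T2
  X5 -> B T2
  X6 -> T0 B
  X7 -> T0 B

Fill CYK table bottom-up:
  T[0,0] 'c' = {A,C,T0}  orig:{A,C}
  T[1,1] 'c' = {A,C,T0}  orig:{A,C}
  T[2,2] 'a' = {T2}  orig:{}
  T[3,3] 'a' = {T2}  orig:{}
  T[4,4] 'a' = {T2}  orig:{}
  T[5,5] 'b' = {T1}  orig:{}
  T[0,1] 'cc' = ∅
  T[1,2] 'ca' = {X4}  orig:{}
  T[2,3] 'aa' = {C}
  T[3,4] 'aa' = {C}
  T[4,5] 'ab' = ∅
  T[0,2] 'cca' = ∅
  T[1,3] 'caa' = ∅
  T[2,4] 'aaa' = {X4}  orig:{}
  T[3,5] 'aab' = ∅
  T[0,3] 'ccaa' = ∅
  T[1,4] 'caaa' = ∅
  T[2,5] 'aaab' = ∅
  T[0,4] 'ccaaa' = ∅
  T[1,5] 'caaab' = ∅
  T[0,5] 'ccaaab' = ∅

S ∉ T[0,5] ⇒ NO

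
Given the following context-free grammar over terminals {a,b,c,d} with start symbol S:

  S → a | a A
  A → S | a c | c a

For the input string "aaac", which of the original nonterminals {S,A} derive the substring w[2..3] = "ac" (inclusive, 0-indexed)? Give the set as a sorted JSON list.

Convert to CNF:
  S -> T0 A | a
  A -> T0 A | T0 T1 | T1 T0 | a
  T0 -> a
  T1 -> c

CYK table (by increasing span) (cells [i..j] with 2 ≤ i ≤ j ≤ 3 only):
  cell(2,2) a: {A,S,T0}  orig:{A,S}
  cell(3,3) c: {T1}  orig:{}
  cell(2,3) ac: {A}

Original NTs in T[2,3] deriving "ac": ["A"]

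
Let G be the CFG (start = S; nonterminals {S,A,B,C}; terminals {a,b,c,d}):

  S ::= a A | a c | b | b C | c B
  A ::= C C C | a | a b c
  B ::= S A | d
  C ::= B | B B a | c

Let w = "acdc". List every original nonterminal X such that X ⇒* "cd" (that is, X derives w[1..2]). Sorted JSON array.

Convert to CNF:
  S -> T0 A | T0 T2 | T1 C | T2 B | b
  A -> C X3 | T0 X4 | a
  B -> S A | d
  C -> B X5 | S A | c | d
  T0 -> a
  T1 -> b
  T2 -> c
  X3 -> C C
  X4 -> T1 T2
  X5 -> B T0

Fill CYK table bottom-up, restricted to cells inside w[1..2]:
  [1..1]={C,T2}  "c"  orig:{C}
  [2..2]={B,C}  "d"
  [1..2]={S,X3}  "cd"  orig:{S}

Original NTs in T[1,2] deriving "cd": ["S"]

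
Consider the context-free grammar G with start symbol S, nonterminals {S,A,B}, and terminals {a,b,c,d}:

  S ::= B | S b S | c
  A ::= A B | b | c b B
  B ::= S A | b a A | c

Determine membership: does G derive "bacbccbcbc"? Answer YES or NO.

Convert to CNF:
  S -> S A | S X5 | T1 X6 | c
  A -> A B | T0 X3 | b
  B -> S A | T1 X4 | c
  T0 -> c
  T1 -> b
  T2 -> a
  X3 -> T1 B
  X4 -> T2 A
  X5 -> T1 S
  X6 -> T2 A

CYK fill:
  T[0,0] 'b' = {A,T1}  orig:{A}
  T[1,1] 'a' = {T2}  orig:{}
  T[2,2] 'c' = {B,S,T0}  orig:{B,S}
  T[3,3] 'b' = {A,T1}  orig:{A}
  T[4,4] 'c' = {B,S,T0}  orig:{B,S}
  T[5,5] 'c' = {B,S,T0}  orig:{B,S}
  T[6,6] 'b' = {A,T1}  orig:{A}
  T[7,7] 'c' = {B,S,T0}  orig:{B,S}
  T[8,8] 'b' = {A,T1}  orig:{A}
  T[9,9] 'c' = {B,S,T0}  orig:{B,S}
  T[0,1] 'ba' = ∅
  T[1,2] 'ac' = ∅
  T[2,3] 'cb' = {B,S}
  T[3,4] 'bc' = {A,X3,X5}  orig:{A}
  T[4,5] 'cc' = ∅
  T[5,6] 'cb' = {B,S}
  T[6,7] 'bc' = {A,X3,X5}  orig:{A}
  T[7,8] 'cb' = {B,S}
  T[8,9] 'bc' = {A,X3,X5}  orig:{A}
  T[0,2] 'bac' = ∅
  T[1,3] 'acb' = ∅
  T[2,4] 'cbc' = {A,B,S}
  T[3,5] 'bcc' = {A}
  T[4,6] 'ccb' = ∅
  T[5,7] 'cbc' = {A,B,S}
  T[6,8] 'bcb' = {A,X3,X5}  orig:{A}
  T[7,9] 'cbc' = {A,B,S}
  T[0,3] 'bacb' = ∅
  T[1,4] 'acbc' = {X4,X6}  orig:{}
  T[2,5] 'cbcc' = {A,B,S}
  T[3,6] 'bccb' = {A}
  T[4,7] 'ccbc' = {B,S}
  T[5,8] 'cbcb' = {A,B,S}
  T[6,9] 'bcbc' = {A,X3,X5}  orig:{A}
  T[0,4] 'bacbc' = {B,S}
  T[1,5] 'acbcc' = {X4,X6}  orig:{}
  T[2,6] 'cbccb' = {A,B,S}
  T[3,7] 'bccbc' = {A,X3,X5}  orig:{A}
  T[4,8] 'ccbcb' = {B,S}
  T[5,9] 'cbcbc' = {A,B,S}
  T[0,5] 'bacbcc' = {B,S}
  T[1,6] 'acbccb' = {X4,X6}  orig:{}
  T[2,7] 'cbccbc' = {A,B,S}
  T[3,8] 'bccbcb' = {A,X3,X5}  orig:{A}
  T[4,9] 'ccbcbc' = {B,S}
  T[0,6] 'bacbccb' = {B,S}
  T[1,7] 'acbccbc' = {X4,X6}  orig:{}
  T[2,8] 'cbccbcb' = {A,B,S}
  T[3,9] 'bccbcbc' = {A,X3,X5}  orig:{A}
  T[0,7] 'bacbccbc' = {B,S}
  T[1,8] 'acbccbcb' = {X4,X6}  orig:{}
  T[2,9] 'cbccbcbc' = {A,B,S}
  T[0,8] 'bacbccbcb' = {B,S}
  T[1,9] 'acbccbcbc' = {X4,X6}  orig:{}
  T[0,9] 'bacbccbcbc' = {B,S}

S ∈ T[0,9] ⇒ YES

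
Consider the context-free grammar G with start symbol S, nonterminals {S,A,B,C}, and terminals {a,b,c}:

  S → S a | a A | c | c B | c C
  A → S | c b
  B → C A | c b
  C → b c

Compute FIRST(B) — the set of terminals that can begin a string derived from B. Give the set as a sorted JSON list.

FIRST iteration:
iter 1:
  A via A→c b: +{c}
  B via B→c b: +{c}
  C via C→b c: +{b}
  S via S→a A: +{a}
  S via S→c: +{c}
  FIRST[S]={a,c}  FIRST[A]={c}  FIRST[B]={c}  FIRST[C]={b}
iter 2:
  A via A→S: +{a}
  B via B→C A: +{b}
  FIRST[S]={a,c}  FIRST[A]={a,c}  FIRST[B]={b,c}  FIRST[C]={b}
iter 3: done
  FIRST[S]={a,c}  FIRST[A]={a,c}  FIRST[B]={b,c}  FIRST[C]={b}

FIRST(B) = ["b", "c"]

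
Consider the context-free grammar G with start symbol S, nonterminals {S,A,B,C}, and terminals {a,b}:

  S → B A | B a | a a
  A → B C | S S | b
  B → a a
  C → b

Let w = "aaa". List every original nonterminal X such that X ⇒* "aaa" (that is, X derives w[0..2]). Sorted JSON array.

Convert to CNF:
  S -> B A | B T0 | T0 T0
  A -> B C | S S | b
  B -> T0 T0
  C -> b
  T0 -> a

CYK table (by increasing span) (cells [i..j] with 0 ≤ i ≤ j ≤ 2 only):
  T[0,0] 'a' = {T0}  orig:{}
  T[1,1] 'a' = {T0}  orig:{}
  T[2,2] 'a' = {T0}  orig:{}
  T[0,1] 'aa' = {B,S}
  T[1,2] 'aa' = {B,S}
  T[0,2] 'aaa' = {S}

Original NTs in T[0,2] deriving "aaa": ["S"]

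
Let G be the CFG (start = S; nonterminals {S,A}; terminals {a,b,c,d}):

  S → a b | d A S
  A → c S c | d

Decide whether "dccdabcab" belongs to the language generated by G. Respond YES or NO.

Convert to CNF:
  S -> T1 T2 | T3 X5
  A -> T0 X4 | d
  T0 -> c
  T1 -> a
  T2 -> b
  T3 -> d
  X4 -> S T0
  X5 -> A S

CYK fill:
  cell(0,0) d: {A,T3}  orig:{A}
  cell(1,1) c: {T0}  orig:{}
  cell(2,2) c: {T0}  orig:{}
  cell(3,3) d: {A,T3}  orig:{A}
  cell(4,4) a: {T1}  orig:{}
  cell(5,5) b: {T2}  orig:{}
  cell(6,6) c: {T0}  orig:{}
  cell(7,7) a: {T1}  orig:{}
  cell(8,8) b: {T2}  orig:{}
  cell(0,1) dc: ∅
  cell(1,2) cc: ∅
  cell(2,3) cd: ∅
  cell(3,4) da: ∅
  cell(4,5) ab: {S}
  cell(5,6) bc: ∅
  cell(6,7) ca: ∅
  cell(7,8) ab: {S}
  cell(0,2) dcc: ∅
  cell(1,3) ccd: ∅
  cell(2,4) cda: ∅
  cell(3,5) dab: {X5}  orig:{}
  cell(4,6) abc: {X4}  orig:{}
  cell(5,7) bca: ∅
  cell(6,8) cab: ∅
  cell(0,3) dccd: ∅
  cell(1,4) ccda: ∅
  cell(2,5) cdab: ∅
  cell(3,6) dabc: ∅
  cell(4,7) abca: ∅
  cell(5,8) bcab: ∅
  cell(0,4) dccda: ∅
  cell(1,5) ccdab: ∅
  cell(2,6) cdabc: ∅
  cell(3,7) dabca: ∅
  cell(4,8) abcab: ∅
  cell(0,5) dccdab: ∅
  cell(1,6) ccdabc: ∅
  cell(2,7) cdabca: ∅
  cell(3,8) dabcab: ∅
  cell(0,6) dccdabc: ∅
  cell(1,7) ccdabca: ∅
  cell(2,8) cdabcab: ∅
  cell(0,7) dccdabca: ∅
  cell(1,8) ccdabcab: ∅
  cell(0,8) dccdabcab: ∅

S ∉ T[0,8] ⇒ NO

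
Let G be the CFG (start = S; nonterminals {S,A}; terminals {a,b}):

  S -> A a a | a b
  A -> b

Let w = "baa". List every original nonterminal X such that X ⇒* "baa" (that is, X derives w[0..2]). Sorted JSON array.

Convert to CNF:
  S -> A X2 | T0 T1
  A -> b
  T0 -> a
  T1 -> b
  X2 -> T0 T0

CYK fill — only the sub-triangle for w[0..2]:
  T[0,0] 'b' = {A,T1}  orig:{A}
  T[1,1] 'a' = {T0}  orig:{}
  T[2,2] 'a' = {T0}  orig:{}
  T[0,1] 'ba' = ∅
  T[1,2] 'aa' = {X2}  orig:{}
  T[0,2] 'baa' = {S}

Original NTs in T[0,2] deriving "baa": ["S"]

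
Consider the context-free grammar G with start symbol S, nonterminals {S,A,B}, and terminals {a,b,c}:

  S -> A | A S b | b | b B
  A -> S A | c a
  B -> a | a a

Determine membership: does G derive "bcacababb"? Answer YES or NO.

CNF form of G:
  S -> A X3 | S A | T0 T1 | T2 B | b
  A -> S A | T0 T1
  B -> T1 T1 | a
  T0 -> c
  T1 -> a
  T2 -> b
  X3 -> S T2

Fill CYK table bottom-up:
  [0..0]={S,T2}  "b"  orig:{S}
  [1..1]={T0}  "c"  orig:{}
  [2..2]={B,T1}  "a"  orig:{B}
  [3..3]={T0}  "c"  orig:{}
  [4..4]={B,T1}  "a"  orig:{B}
  [5..5]={S,T2}  "b"  orig:{S}
  [6..6]={B,T1}  "a"  orig:{B}
  [7..7]={S,T2}  "b"  orig:{S}
  [8..8]={S,T2}  "b"  orig:{S}
  [0..1]=∅  "bc"
  [1..2]={A,S}  "ca"
  [2..3]=∅  "ac"
  [3..4]={A,S}  "ca"
  [4..5]=∅  "ab"
  [5..6]={S}  "ba"
  [6..7]=∅  "ab"
  [7..8]={X3}  "bb"  orig:{}
  [0..2]={A,S}  "bca"
  [1..3]=∅  "cac"
  [2..4]=∅  "aca"
  [3..5]={X3}  "cab"  orig:{}
  [4..6]=∅  "aba"
  [5..7]={X3}  "bab"  orig:{}
  [6..8]=∅  "abb"
  [0..3]=∅  "bcac"
  [1..4]={A,S}  "caca"
  [2..5]=∅  "acab"
  [3..6]=∅  "caba"
  [4..7]=∅  "abab"
  [5..8]=∅  "babb"
  [0..4]={A,S}  "bcaca"
  [1..5]={S,X3}  "cacab"  orig:{S}
  [2..6]=∅  "acaba"
  [3..7]={S}  "cabab"
  [4..8]=∅  "ababb"
  [0..5]={S,X3}  "bcacab"  orig:{S}
  [1..6]=∅  "cacaba"
  [2..7]=∅  "acabab"
  [3..8]={X3}  "cababb"  orig:{}
  [0..6]=∅  "bcacaba"
  [1..7]={S}  "cacabab"
  [2..8]=∅  "acababb"
  [0..7]={S}  "bcacabab"
  [1..8]={S,X3}  "cacababb"  orig:{S}
  [0..8]={S,X3}  "bcacababb"  orig:{S}

S ∈ T[0,8] ⇒ YES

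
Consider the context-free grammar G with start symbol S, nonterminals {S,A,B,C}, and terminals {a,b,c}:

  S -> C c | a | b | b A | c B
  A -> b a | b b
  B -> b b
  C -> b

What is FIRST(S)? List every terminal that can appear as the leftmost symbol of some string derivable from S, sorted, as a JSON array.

FIRST sets, iterate to fixpoint:
round 1:
  A via A→b a: +{b}
  B via B→b b: +{b}
  C via C→b: +{b}
  S via S→C c: +{b}
  S via S→a: +{a}
  S via S→c B: +{c}
  FIRST[S]={a,b,c}  FIRST[A]={b}  FIRST[B]={b}  FIRST[C]={b}
round 2: — fixpoint
  FIRST[S]={a,b,c}  FIRST[A]={b}  FIRST[B]={b}  FIRST[C]={b}

FIRST(S) = ["a", "b", "c"]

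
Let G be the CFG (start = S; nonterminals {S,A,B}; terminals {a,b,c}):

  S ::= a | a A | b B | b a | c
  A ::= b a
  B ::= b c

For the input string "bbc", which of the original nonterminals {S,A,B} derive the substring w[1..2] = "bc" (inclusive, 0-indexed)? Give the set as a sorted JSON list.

Convert to CNF:
  S -> T0 B | T0 T1 | T1 A | a | c
  A -> T0 T1
  B -> T0 T2
  T0 -> b
  T1 -> a
  T2 -> c

CYK table (by increasing span) — only the sub-triangle for w[1..2]:
  [1..1]={T0}  "b"  orig:{}
  [2..2]={S,T2}  "c"  orig:{S}
  [1..2]={B}  "bc"

Original NTs in T[1,2] deriving "bc": ["B"]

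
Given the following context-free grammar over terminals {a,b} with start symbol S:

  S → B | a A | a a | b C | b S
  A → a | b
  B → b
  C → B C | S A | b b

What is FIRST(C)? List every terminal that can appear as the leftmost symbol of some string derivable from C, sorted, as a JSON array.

FIRST sets, iterate to fixpoint:
round 1:
  A via A→a: +{a}
  A via A→b: +{b}
  B via B→b: +{b}
  C via C→B C: +{b}
  S via S→B: +{b}
  S via S→a A: +{a}
  FIRST(S)={a,b}  FIRST(A)={a,b}  FIRST(B)={b}  FIRST(C)={b}
round 2:
  C via C→S A: +{a}
  FIRST(S)={a,b}  FIRST(A)={a,b}  FIRST(B)={b}  FIRST(C)={a,b}
round 3: done
  FIRST(S)={a,b}  FIRST(A)={a,b}  FIRST(B)={b}  FIRST(C)={a,b}

FIRST(C) = ["a", "b"]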